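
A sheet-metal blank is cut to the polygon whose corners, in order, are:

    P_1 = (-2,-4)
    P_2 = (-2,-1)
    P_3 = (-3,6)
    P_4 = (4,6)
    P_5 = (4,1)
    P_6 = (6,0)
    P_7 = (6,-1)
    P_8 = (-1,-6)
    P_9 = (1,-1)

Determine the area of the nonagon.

Apply Gauss's area formula: 2A = Σ (x_i·y_{i+1} − x_{i+1}·y_i), indices taken mod 9.
Cross-terms: -6, -15, -42, -20, -6, -6, -37, 7, -6  ⇒  Σ = -131
Area = |Σ|/2 = 65.5.

65.5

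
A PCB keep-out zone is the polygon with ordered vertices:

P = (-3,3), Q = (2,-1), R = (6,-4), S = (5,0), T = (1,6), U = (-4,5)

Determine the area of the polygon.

Apply the shoelace formula: 2A = Σ (x_i·y_{i+1} − x_{i+1}·y_i), indices taken mod 6.
Σ = (-3) + (-2) + (20) + (30) + (29) + (3) = 77
Area = |Σ|/2 = 38.5.

38.5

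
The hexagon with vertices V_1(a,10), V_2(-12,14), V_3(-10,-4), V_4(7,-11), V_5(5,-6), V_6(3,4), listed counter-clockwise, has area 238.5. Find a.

-5

The doubled signed area Σ (x_i y_{i+1} − x_{i+1} y_i) is linear in a.
With a=0 it equals 527; the coefficient of a is 10 (from the two edges through V_1).
So 10·a + 527 = 2·238.5 = 477 ⇒ a = -5.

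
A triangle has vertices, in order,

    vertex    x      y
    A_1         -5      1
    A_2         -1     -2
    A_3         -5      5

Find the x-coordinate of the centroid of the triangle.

-11/3

Apply Gauss's area formula. First the cross-terms c_i = x_i·y_{i+1} − x_{i+1}·y_i:
  11, -15, 20  ⇒  2A = 16, A = 8.
Then Σ (x_i + x_{i+1})·c_i = -176, so x̄ = -176 / (6·8) = -11/3.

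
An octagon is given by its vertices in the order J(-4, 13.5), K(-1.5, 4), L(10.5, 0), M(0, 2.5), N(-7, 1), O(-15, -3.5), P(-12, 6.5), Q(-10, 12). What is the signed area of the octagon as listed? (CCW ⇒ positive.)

Apply the shoelace formula: 2A = Σ (x_i·y_{i+1} − x_{i+1}·y_i), indices taken mod 8.
Cross-terms: 4.25, -42, 26.25, 17.5, 39.5, -139.5, -79, -87  ⇒  Σ = -260
Signed area = Σ/2 = -130 (negative ⇒ clockwise traversal).

-130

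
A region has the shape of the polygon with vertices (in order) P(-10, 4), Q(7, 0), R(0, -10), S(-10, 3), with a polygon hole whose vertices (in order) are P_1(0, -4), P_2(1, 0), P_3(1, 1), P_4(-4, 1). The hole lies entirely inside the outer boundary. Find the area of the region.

Outer boundary:
Apply the shoelace (surveyor's) formula: 2A = Σ (x_i·y_{i+1} − x_{i+1}·y_i), indices taken mod 4.
P→Q: (-10)(0) − (7)(4) = -28
Q→R: (7)(-10) − (0)(0) = -70
R→S: (0)(3) − (-10)(-10) = -100
S→P: (-10)(4) − (-10)(3) = -10
Σ = -208
Area = |Σ|/2 = 104.
Hole:
Apply the shoelace formula: 2A = Σ (x_i·y_{i+1} − x_{i+1}·y_i), indices taken mod 4.
P_1→P_2: (0)(0) − (1)(-4) = 4
P_2→P_3: (1)(1) − (1)(0) = 1
P_3→P_4: (1)(1) − (-4)(1) = 5
P_4→P_1: (-4)(-4) − (0)(1) = 16
Σ = 26
Area = |Σ|/2 = 13.
Net area = 104 − 13 = 91.

91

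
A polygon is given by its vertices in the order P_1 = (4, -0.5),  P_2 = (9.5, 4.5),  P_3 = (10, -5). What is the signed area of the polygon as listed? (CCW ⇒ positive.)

Apply the shoelace (surveyor's) formula: 2A = Σ (x_i·y_{i+1} − x_{i+1}·y_i), indices taken mod 3.
Σ = (22.75) + (-92.5) + (15) = -54.75
Signed area = Σ/2 = -27.375 (negative ⇒ clockwise traversal).

-27.375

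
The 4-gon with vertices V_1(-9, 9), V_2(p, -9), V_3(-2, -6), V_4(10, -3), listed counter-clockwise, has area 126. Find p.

-4

Write out the shoelace sum; only the two edges meeting at V_2 involve p:
2·Area = [((-9)·(-9) − p·9) + (p·(-6) − (-2)·(-9))] + 129
       = -15·p + 192 = 252
⇒ p = -4.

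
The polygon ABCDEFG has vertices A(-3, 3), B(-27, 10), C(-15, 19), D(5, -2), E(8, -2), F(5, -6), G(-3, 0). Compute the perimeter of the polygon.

|AB| = √((-24)² + (7)²) = √625 = 25
|BC| = √((12)² + (9)²) = √225 = 15
|CD| = √((20)² + (-21)²) = √841 = 29
|DE| = √((3)² + (0)²) = √9 = 3
|EF| = √((-3)² + (-4)²) = √25 = 5
|FG| = √((-8)² + (6)²) = √100 = 10
|GA| = √((0)² + (3)²) = √9 = 3
Perimeter = 25 + 15 + 29 + 3 + 5 + 10 + 3 = 90.

90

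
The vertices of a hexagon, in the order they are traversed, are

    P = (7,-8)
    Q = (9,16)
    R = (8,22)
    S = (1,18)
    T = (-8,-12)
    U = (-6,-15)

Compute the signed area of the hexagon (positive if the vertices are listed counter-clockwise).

Apply the shoelace formula: 2A = Σ (x_i·y_{i+1} − x_{i+1}·y_i), indices taken mod 6.
Σ = (184) + (70) + (122) + (132) + (48) + (153) = 709
Signed area = Σ/2 = 354.5 (positive ⇒ counter-clockwise traversal).

354.5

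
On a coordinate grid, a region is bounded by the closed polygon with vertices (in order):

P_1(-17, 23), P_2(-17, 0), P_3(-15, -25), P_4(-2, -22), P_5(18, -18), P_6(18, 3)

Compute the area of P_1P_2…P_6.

Apply the shoelace formula: 2A = Σ (x_i·y_{i+1} − x_{i+1}·y_i), indices taken mod 6.
Σ = (391) + (425) + (280) + (432) + (378) + (465) = 2371
Area = |Σ|/2 = 1185.5.

1185.5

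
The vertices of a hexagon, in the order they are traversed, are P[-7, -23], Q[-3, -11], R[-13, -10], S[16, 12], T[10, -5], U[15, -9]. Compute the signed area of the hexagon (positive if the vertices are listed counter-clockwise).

-362

Apply the surveyor's formula: 2A = Σ (x_i·y_{i+1} − x_{i+1}·y_i), indices taken mod 6.
P→Q: (-7)(-11) − (-3)(-23) = 8
Q→R: (-3)(-10) − (-13)(-11) = -113
R→S: (-13)(12) − (16)(-10) = 4
S→T: (16)(-5) − (10)(12) = -200
T→U: (10)(-9) − (15)(-5) = -15
U→P: (15)(-23) − (-7)(-9) = -408
Σ = -724
Signed area = Σ/2 = -362 (negative ⇒ clockwise traversal).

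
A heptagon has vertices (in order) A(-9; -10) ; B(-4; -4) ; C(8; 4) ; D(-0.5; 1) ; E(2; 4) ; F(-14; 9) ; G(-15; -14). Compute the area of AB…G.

Σ = (-4) + (16) + (10) + (-4) + (74) + (331) + (24) = 447
Area = |Σ|/2 = 223.5.

223.5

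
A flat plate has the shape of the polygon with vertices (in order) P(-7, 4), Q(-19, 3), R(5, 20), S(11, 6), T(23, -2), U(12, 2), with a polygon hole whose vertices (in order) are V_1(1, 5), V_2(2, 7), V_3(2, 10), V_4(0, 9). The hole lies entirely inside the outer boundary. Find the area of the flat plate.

273

Outer boundary:
Apply the surveyor's formula: 2A = Σ (x_i·y_{i+1} − x_{i+1}·y_i), indices taken mod 6.
P→Q: (-7)(3) − (-19)(4) = 55
Q→R: (-19)(20) − (5)(3) = -395
R→S: (5)(6) − (11)(20) = -190
S→T: (11)(-2) − (23)(6) = -160
T→U: (23)(2) − (12)(-2) = 70
U→P: (12)(4) − (-7)(2) = 62
Σ = -558
Area = |Σ|/2 = 279.
Hole:
Apply Gauss's area formula: 2A = Σ (x_i·y_{i+1} − x_{i+1}·y_i), indices taken mod 4.
Σ = (-3) + (6) + (18) + (-9) = 12
Area = |Σ|/2 = 6.
Net area = 279 − 6 = 273.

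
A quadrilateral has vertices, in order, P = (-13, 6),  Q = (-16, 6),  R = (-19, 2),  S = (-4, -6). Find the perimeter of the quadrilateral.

40

|PQ| = √((-3)² + (0)²) = √9 = 3
|QR| = √((-3)² + (-4)²) = √25 = 5
|RS| = √((15)² + (-8)²) = √289 = 17
|SP| = √((-9)² + (12)²) = √225 = 15
Perimeter = 3 + 5 + 17 + 15 = 40.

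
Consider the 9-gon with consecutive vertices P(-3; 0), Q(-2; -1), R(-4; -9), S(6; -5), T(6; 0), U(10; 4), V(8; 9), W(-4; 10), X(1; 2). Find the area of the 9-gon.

Apply the surveyor's formula: 2A = Σ (x_i·y_{i+1} − x_{i+1}·y_i), indices taken mod 9.
Cross-terms: 3, 14, 74, 30, 24, 58, 116, -18, 6  ⇒  Σ = 307
Area = |Σ|/2 = 153.5.

153.5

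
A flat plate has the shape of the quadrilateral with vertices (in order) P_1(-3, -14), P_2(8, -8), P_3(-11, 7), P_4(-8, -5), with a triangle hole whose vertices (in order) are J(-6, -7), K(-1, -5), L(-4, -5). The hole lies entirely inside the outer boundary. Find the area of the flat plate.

Outer boundary:
Apply the shoelace formula: 2A = Σ (x_i·y_{i+1} − x_{i+1}·y_i), indices taken mod 4.
Σ = (136) + (-32) + (111) + (97) = 312
Area = |Σ|/2 = 156.
Hole:
Σ = (23) + (-15) + (-2) = 6
Area = |Σ|/2 = 3.
Net area = 156 − 3 = 153.

153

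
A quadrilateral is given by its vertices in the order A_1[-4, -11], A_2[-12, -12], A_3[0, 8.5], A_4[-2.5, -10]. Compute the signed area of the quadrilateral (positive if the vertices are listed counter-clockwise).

Apply the shoelace formula: 2A = Σ (x_i·y_{i+1} − x_{i+1}·y_i), indices taken mod 4.
A_1→A_2: (-4)(-12) − (-12)(-11) = -84
A_2→A_3: (-12)(8.5) − (0)(-12) = -102
A_3→A_4: (0)(-10) − (-2.5)(8.5) = 21.25
A_4→A_1: (-2.5)(-11) − (-4)(-10) = -12.5
Σ = -177.25
Signed area = Σ/2 = -88.625 (negative ⇒ clockwise traversal).

-88.625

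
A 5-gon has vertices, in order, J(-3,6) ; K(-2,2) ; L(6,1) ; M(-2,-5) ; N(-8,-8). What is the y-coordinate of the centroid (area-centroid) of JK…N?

Apply the shoelace (surveyor's) formula. First the cross-terms c_i = x_i·y_{i+1} − x_{i+1}·y_i:
  6, -14, -28, -24, -72  ⇒  2A = -132, A = -66.
Then Σ (y_i + y_{i+1})·c_i = 574, so ȳ = 574 / (6·(-66)) = -287/198.

-287/198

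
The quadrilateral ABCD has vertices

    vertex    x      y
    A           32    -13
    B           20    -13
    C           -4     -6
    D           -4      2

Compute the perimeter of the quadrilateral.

|AB| = √((-12)² + (0)²) = √144 = 12
|BC| = √((-24)² + (7)²) = √625 = 25
|CD| = √((0)² + (8)²) = √64 = 8
|DA| = √((36)² + (-15)²) = √1521 = 39
Perimeter = 12 + 25 + 8 + 39 = 84.

84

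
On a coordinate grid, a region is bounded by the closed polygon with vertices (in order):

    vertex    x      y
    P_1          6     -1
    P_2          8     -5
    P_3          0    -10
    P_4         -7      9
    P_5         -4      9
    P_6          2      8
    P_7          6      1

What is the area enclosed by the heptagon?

153.5

P_1→P_2: (6)(-5) − (8)(-1) = -22
P_2→P_3: (8)(-10) − (0)(-5) = -80
P_3→P_4: (0)(9) − (-7)(-10) = -70
P_4→P_5: (-7)(9) − (-4)(9) = -27
P_5→P_6: (-4)(8) − (2)(9) = -50
P_6→P_7: (2)(1) − (6)(8) = -46
P_7→P_1: (6)(-1) − (6)(1) = -12
Σ = -307
Area = |Σ|/2 = 153.5.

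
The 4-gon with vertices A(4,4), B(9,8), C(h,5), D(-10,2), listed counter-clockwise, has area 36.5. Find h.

Write out the shoelace sum; only the two edges meeting at C involve h:
2·Area = [(9·5 − h·8) + (h·2 − (-10)·5)] + -52
       = -6·h + 43 = 73
⇒ h = -5.

-5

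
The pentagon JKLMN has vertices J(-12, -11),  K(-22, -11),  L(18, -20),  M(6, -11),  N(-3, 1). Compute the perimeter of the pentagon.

|JK| = √((-10)² + (0)²) = √100 = 10
|KL| = √((40)² + (-9)²) = √1681 = 41
|LM| = √((-12)² + (9)²) = √225 = 15
|MN| = √((-9)² + (12)²) = √225 = 15
|NJ| = √((-9)² + (-12)²) = √225 = 15
Perimeter = 10 + 41 + 15 + 15 + 15 = 96.

96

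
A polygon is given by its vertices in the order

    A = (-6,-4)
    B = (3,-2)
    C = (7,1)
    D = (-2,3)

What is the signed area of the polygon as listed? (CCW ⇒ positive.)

Apply the surveyor's formula: 2A = Σ (x_i·y_{i+1} − x_{i+1}·y_i), indices taken mod 4.
Σ = (24) + (17) + (23) + (26) = 90
Signed area = Σ/2 = 45 (positive ⇒ counter-clockwise traversal).

45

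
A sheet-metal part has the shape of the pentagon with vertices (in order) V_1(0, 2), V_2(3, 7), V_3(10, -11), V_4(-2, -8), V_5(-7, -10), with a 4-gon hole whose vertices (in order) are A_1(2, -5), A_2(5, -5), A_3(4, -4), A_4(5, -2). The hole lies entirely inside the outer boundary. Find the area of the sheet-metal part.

Outer boundary:
Apply Gauss's area formula: 2A = Σ (x_i·y_{i+1} − x_{i+1}·y_i), indices taken mod 5.
Σ = (-6) + (-103) + (-102) + (-36) + (-14) = -261
Area = |Σ|/2 = 130.5.
Hole:
Σ = (15) + (0) + (12) + (-21) = 6
Area = |Σ|/2 = 3.
Net area = 130.5 − 3 = 127.5.

127.5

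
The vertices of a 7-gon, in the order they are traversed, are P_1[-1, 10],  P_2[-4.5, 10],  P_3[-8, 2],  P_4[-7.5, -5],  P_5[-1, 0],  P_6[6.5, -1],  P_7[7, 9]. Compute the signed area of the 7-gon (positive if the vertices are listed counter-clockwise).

150.75

Apply the surveyor's formula: 2A = Σ (x_i·y_{i+1} − x_{i+1}·y_i), indices taken mod 7.
Σ = (35) + (71) + (55) + (-5) + (1) + (65.5) + (79) = 301.5
Signed area = Σ/2 = 150.75 (positive ⇒ counter-clockwise traversal).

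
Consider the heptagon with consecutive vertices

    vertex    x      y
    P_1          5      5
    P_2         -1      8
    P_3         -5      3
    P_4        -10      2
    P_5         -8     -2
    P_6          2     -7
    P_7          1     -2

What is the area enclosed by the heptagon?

Apply Gauss's area formula: 2A = Σ (x_i·y_{i+1} − x_{i+1}·y_i), indices taken mod 7.
P_1→P_2: (5)(8) − (-1)(5) = 45
P_2→P_3: (-1)(3) − (-5)(8) = 37
P_3→P_4: (-5)(2) − (-10)(3) = 20
P_4→P_5: (-10)(-2) − (-8)(2) = 36
P_5→P_6: (-8)(-7) − (2)(-2) = 60
P_6→P_7: (2)(-2) − (1)(-7) = 3
P_7→P_1: (1)(5) − (5)(-2) = 15
Σ = 216
Area = |Σ|/2 = 108.

108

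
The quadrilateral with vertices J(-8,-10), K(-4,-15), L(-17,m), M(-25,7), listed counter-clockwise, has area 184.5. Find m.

17

The doubled signed area Σ (x_i y_{i+1} − x_{i+1} y_i) is linear in m.
With m=0 it equals 12; the coefficient of m is 21 (from the two edges through L).
So 21·m + 12 = 2·184.5 = 369 ⇒ m = 17.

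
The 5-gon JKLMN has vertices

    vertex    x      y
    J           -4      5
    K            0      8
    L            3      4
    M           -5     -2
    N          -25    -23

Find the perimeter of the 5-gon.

84

|JK| = √((4)² + (3)²) = √25 = 5
|KL| = √((3)² + (-4)²) = √25 = 5
|LM| = √((-8)² + (-6)²) = √100 = 10
|MN| = √((-20)² + (-21)²) = √841 = 29
|NJ| = √((21)² + (28)²) = √1225 = 35
Perimeter = 5 + 5 + 10 + 29 + 35 = 84.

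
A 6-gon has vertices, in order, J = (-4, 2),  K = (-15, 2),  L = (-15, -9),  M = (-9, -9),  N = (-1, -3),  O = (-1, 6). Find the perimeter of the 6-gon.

|JK| = √((-11)² + (0)²) = √121 = 11
|KL| = √((0)² + (-11)²) = √121 = 11
|LM| = √((6)² + (0)²) = √36 = 6
|MN| = √((8)² + (6)²) = √100 = 10
|NO| = √((0)² + (9)²) = √81 = 9
|OJ| = √((-3)² + (-4)²) = √25 = 5
Perimeter = 11 + 11 + 6 + 10 + 9 + 5 = 52.

52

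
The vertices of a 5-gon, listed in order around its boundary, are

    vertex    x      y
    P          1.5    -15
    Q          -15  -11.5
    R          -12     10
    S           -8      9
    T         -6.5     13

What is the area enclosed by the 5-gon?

Σ = (-242.25) + (-288) + (-28) + (-45.5) + (78) = -525.75
Area = |Σ|/2 = 262.875.

262.875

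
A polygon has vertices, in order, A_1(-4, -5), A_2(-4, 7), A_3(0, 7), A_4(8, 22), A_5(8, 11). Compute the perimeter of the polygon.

|A_1A_2| = √((0)² + (12)²) = √144 = 12
|A_2A_3| = √((4)² + (0)²) = √16 = 4
|A_3A_4| = √((8)² + (15)²) = √289 = 17
|A_4A_5| = √((0)² + (-11)²) = √121 = 11
|A_5A_1| = √((-12)² + (-16)²) = √400 = 20
Perimeter = 12 + 4 + 17 + 11 + 20 = 64.

64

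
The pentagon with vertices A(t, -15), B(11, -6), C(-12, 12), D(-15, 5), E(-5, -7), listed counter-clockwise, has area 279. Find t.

Write out the shoelace sum; only the two edges meeting at A involve t:
2·Area = [((-5)·(-15) − t·(-7)) + (t·(-6) − 11·(-15))] + 310
       = 1·t + 550 = 558
⇒ t = 8.

8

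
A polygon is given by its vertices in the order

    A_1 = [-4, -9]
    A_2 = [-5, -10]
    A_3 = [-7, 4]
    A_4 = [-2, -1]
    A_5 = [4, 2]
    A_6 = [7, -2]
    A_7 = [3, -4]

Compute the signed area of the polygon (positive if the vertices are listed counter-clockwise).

Apply the shoelace (surveyor's) formula: 2A = Σ (x_i·y_{i+1} − x_{i+1}·y_i), indices taken mod 7.
A_1→A_2: (-4)(-10) − (-5)(-9) = -5
A_2→A_3: (-5)(4) − (-7)(-10) = -90
A_3→A_4: (-7)(-1) − (-2)(4) = 15
A_4→A_5: (-2)(2) − (4)(-1) = 0
A_5→A_6: (4)(-2) − (7)(2) = -22
A_6→A_7: (7)(-4) − (3)(-2) = -22
A_7→A_1: (3)(-9) − (-4)(-4) = -43
Σ = -167
Signed area = Σ/2 = -83.5 (negative ⇒ clockwise traversal).

-83.5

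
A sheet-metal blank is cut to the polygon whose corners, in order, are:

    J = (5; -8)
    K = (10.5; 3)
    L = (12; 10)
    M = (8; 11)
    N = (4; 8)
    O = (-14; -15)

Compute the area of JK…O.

Σ = (99) + (69) + (52) + (20) + (52) + (187) = 479
Area = |Σ|/2 = 239.5.

239.5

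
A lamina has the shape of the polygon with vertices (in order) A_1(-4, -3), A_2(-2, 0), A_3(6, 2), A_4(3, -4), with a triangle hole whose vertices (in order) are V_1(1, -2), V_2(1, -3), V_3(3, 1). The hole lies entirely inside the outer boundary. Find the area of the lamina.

31.5

Outer boundary:
Cross-terms: -6, -4, -30, -25  ⇒  Σ = -65
Area = |Σ|/2 = 32.5.
Hole:
Apply the shoelace (surveyor's) formula: 2A = Σ (x_i·y_{i+1} − x_{i+1}·y_i), indices taken mod 3.
Σ = (-1) + (10) + (-7) = 2
Area = |Σ|/2 = 1.
Net area = 32.5 − 1 = 31.5.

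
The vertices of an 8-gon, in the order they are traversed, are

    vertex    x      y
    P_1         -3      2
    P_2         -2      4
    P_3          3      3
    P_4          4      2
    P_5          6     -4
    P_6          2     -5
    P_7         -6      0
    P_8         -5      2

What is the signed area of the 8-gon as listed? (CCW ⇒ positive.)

-64

Apply the shoelace (surveyor's) formula: 2A = Σ (x_i·y_{i+1} − x_{i+1}·y_i), indices taken mod 8.
Σ = (-8) + (-18) + (-6) + (-28) + (-22) + (-30) + (-12) + (-4) = -128
Signed area = Σ/2 = -64 (negative ⇒ clockwise traversal).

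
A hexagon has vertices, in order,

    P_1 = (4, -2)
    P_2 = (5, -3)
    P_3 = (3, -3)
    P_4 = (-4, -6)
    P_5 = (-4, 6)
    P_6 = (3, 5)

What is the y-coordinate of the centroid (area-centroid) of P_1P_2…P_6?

0.4

Apply Gauss's area formula. First the cross-terms c_i = x_i·y_{i+1} − x_{i+1}·y_i:
  -2, -6, -30, -48, -38, -26  ⇒  2A = -150, A = -75.
Then Σ (y_i + y_{i+1})·c_i = -180, so ȳ = -180 / (6·(-75)) = 0.4.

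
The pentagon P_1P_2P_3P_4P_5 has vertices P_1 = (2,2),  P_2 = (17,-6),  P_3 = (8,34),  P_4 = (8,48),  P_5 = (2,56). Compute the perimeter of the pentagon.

136

|P_1P_2| = √((15)² + (-8)²) = √289 = 17
|P_2P_3| = √((-9)² + (40)²) = √1681 = 41
|P_3P_4| = √((0)² + (14)²) = √196 = 14
|P_4P_5| = √((-6)² + (8)²) = √100 = 10
|P_5P_1| = √((0)² + (-54)²) = √2916 = 54
Perimeter = 17 + 41 + 14 + 10 + 54 = 136.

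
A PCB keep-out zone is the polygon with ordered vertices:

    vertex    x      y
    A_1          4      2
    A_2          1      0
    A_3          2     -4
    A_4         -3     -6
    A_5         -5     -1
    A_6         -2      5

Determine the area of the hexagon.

54

Apply the surveyor's formula: 2A = Σ (x_i·y_{i+1} − x_{i+1}·y_i), indices taken mod 6.
Σ = (-2) + (-4) + (-24) + (-27) + (-27) + (-24) = -108
Area = |Σ|/2 = 54.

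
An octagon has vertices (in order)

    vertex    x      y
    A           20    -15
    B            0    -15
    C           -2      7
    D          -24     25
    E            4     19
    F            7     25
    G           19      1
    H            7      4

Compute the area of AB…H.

692.5

A→B: (20)(-15) − (0)(-15) = -300
B→C: (0)(7) − (-2)(-15) = -30
C→D: (-2)(25) − (-24)(7) = 118
D→E: (-24)(19) − (4)(25) = -556
E→F: (4)(25) − (7)(19) = -33
F→G: (7)(1) − (19)(25) = -468
G→H: (19)(4) − (7)(1) = 69
H→A: (7)(-15) − (20)(4) = -185
Σ = -1385
Area = |Σ|/2 = 692.5.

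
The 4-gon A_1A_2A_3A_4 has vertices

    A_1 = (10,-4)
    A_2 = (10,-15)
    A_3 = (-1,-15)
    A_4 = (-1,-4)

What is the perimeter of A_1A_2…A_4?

44

|A_1A_2| = √((0)² + (-11)²) = √121 = 11
|A_2A_3| = √((-11)² + (0)²) = √121 = 11
|A_3A_4| = √((0)² + (11)²) = √121 = 11
|A_4A_1| = √((11)² + (0)²) = √121 = 11
Perimeter = 11 + 11 + 11 + 11 = 44.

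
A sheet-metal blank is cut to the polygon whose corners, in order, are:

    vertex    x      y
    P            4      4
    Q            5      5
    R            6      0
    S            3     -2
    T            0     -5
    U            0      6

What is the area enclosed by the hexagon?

Apply Gauss's area formula: 2A = Σ (x_i·y_{i+1} − x_{i+1}·y_i), indices taken mod 6.
P→Q: (4)(5) − (5)(4) = 0
Q→R: (5)(0) − (6)(5) = -30
R→S: (6)(-2) − (3)(0) = -12
S→T: (3)(-5) − (0)(-2) = -15
T→U: (0)(6) − (0)(-5) = 0
U→P: (0)(4) − (4)(6) = -24
Σ = -81
Area = |Σ|/2 = 40.5.

40.5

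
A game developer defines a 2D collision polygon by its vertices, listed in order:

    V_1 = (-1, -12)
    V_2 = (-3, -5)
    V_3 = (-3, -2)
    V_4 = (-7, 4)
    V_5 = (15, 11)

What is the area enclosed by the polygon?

186

Apply the shoelace formula: 2A = Σ (x_i·y_{i+1} − x_{i+1}·y_i), indices taken mod 5.
V_1→V_2: (-1)(-5) − (-3)(-12) = -31
V_2→V_3: (-3)(-2) − (-3)(-5) = -9
V_3→V_4: (-3)(4) − (-7)(-2) = -26
V_4→V_5: (-7)(11) − (15)(4) = -137
V_5→V_1: (15)(-12) − (-1)(11) = -169
Σ = -372
Area = |Σ|/2 = 186.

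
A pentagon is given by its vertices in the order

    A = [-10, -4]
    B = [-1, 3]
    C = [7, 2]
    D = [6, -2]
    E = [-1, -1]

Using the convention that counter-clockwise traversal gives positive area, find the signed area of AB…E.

Σ = (-34) + (-23) + (-26) + (-8) + (-6) = -97
Signed area = Σ/2 = -48.5 (negative ⇒ clockwise traversal).

-48.5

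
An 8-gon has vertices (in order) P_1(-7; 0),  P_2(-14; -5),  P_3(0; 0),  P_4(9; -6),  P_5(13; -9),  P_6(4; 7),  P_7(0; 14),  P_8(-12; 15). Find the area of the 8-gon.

Apply the shoelace (surveyor's) formula: 2A = Σ (x_i·y_{i+1} − x_{i+1}·y_i), indices taken mod 8.
P_1→P_2: (-7)(-5) − (-14)(0) = 35
P_2→P_3: (-14)(0) − (0)(-5) = 0
P_3→P_4: (0)(-6) − (9)(0) = 0
P_4→P_5: (9)(-9) − (13)(-6) = -3
P_5→P_6: (13)(7) − (4)(-9) = 127
P_6→P_7: (4)(14) − (0)(7) = 56
P_7→P_8: (0)(15) − (-12)(14) = 168
P_8→P_1: (-12)(0) − (-7)(15) = 105
Σ = 488
Area = |Σ|/2 = 244.

244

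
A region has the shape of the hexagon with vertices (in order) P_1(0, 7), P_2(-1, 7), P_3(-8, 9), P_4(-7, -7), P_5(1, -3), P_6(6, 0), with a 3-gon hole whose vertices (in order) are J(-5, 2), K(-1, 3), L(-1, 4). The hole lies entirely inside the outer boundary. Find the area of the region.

128.5

Outer boundary:
Apply the surveyor's formula: 2A = Σ (x_i·y_{i+1} − x_{i+1}·y_i), indices taken mod 6.
Cross-terms: 7, 47, 119, 28, 18, 42  ⇒  Σ = 261
Area = |Σ|/2 = 130.5.
Hole:
Σ = (-13) + (-1) + (18) = 4
Area = |Σ|/2 = 2.
Net area = 130.5 − 2 = 128.5.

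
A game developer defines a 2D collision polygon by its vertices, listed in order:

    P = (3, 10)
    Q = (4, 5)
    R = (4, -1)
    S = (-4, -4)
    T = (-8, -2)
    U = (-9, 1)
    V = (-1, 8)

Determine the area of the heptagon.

112

P→Q: (3)(5) − (4)(10) = -25
Q→R: (4)(-1) − (4)(5) = -24
R→S: (4)(-4) − (-4)(-1) = -20
S→T: (-4)(-2) − (-8)(-4) = -24
T→U: (-8)(1) − (-9)(-2) = -26
U→V: (-9)(8) − (-1)(1) = -71
V→P: (-1)(10) − (3)(8) = -34
Σ = -224
Area = |Σ|/2 = 112.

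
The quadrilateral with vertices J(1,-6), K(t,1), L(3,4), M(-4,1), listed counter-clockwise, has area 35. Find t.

3

The doubled signed area Σ (x_i y_{i+1} − x_{i+1} y_i) is linear in t.
With t=0 it equals 40; the coefficient of t is 10 (from the two edges through K).
So 10·t + 40 = 2·35 = 70 ⇒ t = 3.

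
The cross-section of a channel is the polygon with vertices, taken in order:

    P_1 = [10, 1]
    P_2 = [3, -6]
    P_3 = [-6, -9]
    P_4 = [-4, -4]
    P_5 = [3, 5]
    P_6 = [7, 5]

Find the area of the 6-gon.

Apply Gauss's area formula: 2A = Σ (x_i·y_{i+1} − x_{i+1}·y_i), indices taken mod 6.
Σ = (-63) + (-63) + (-12) + (-8) + (-20) + (-43) = -209
Area = |Σ|/2 = 104.5.

104.5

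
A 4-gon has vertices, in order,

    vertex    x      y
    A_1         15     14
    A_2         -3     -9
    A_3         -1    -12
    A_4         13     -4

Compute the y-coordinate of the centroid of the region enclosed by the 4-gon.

-293/252

Apply the shoelace (surveyor's) formula. First the cross-terms c_i = x_i·y_{i+1} − x_{i+1}·y_i:
  -93, 27, 160, 242  ⇒  2A = 336, A = 168.
Then Σ (y_i + y_{i+1})·c_i = -1172, so ȳ = -1172 / (6·168) = -293/252.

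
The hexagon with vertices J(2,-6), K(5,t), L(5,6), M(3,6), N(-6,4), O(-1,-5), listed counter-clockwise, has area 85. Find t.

Write out the shoelace sum; only the two edges meeting at K involve t:
2·Area = [(2·t − 5·(-6)) + (5·6 − 5·t)] + 110
       = -3·t + 170 = 170
⇒ t = 0.

0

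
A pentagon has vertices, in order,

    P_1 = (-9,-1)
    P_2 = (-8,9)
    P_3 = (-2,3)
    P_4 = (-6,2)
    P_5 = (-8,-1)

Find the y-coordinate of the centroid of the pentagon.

23/6

Apply the shoelace (surveyor's) formula. First the cross-terms c_i = x_i·y_{i+1} − x_{i+1}·y_i:
  -89, -6, 14, 22, -1  ⇒  2A = -60, A = -30.
Then Σ (y_i + y_{i+1})·c_i = -690, so ȳ = -690 / (6·(-30)) = 23/6.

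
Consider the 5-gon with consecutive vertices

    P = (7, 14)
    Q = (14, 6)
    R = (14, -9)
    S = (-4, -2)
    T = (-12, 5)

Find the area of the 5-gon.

337.5

Apply the surveyor's formula: 2A = Σ (x_i·y_{i+1} − x_{i+1}·y_i), indices taken mod 5.
P→Q: (7)(6) − (14)(14) = -154
Q→R: (14)(-9) − (14)(6) = -210
R→S: (14)(-2) − (-4)(-9) = -64
S→T: (-4)(5) − (-12)(-2) = -44
T→P: (-12)(14) − (7)(5) = -203
Σ = -675
Area = |Σ|/2 = 337.5.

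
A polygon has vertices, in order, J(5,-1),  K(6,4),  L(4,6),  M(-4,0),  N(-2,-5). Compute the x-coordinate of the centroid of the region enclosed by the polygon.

149/117

Apply the surveyor's formula. First the cross-terms c_i = x_i·y_{i+1} − x_{i+1}·y_i:
  26, 20, 24, 20, 27  ⇒  2A = 117, A = 58.5.
Then Σ (x_i + x_{i+1})·c_i = 447, so x̄ = 447 / (6·58.5) = 149/117.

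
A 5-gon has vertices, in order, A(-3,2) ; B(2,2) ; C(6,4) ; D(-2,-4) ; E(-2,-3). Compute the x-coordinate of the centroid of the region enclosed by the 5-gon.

13/135

Apply Gauss's area formula. First the cross-terms c_i = x_i·y_{i+1} − x_{i+1}·y_i:
  -10, -4, -16, -2, -13  ⇒  2A = -45, A = -22.5.
Then Σ (x_i + x_{i+1})·c_i = -13, so x̄ = -13 / (6·(-22.5)) = 13/135.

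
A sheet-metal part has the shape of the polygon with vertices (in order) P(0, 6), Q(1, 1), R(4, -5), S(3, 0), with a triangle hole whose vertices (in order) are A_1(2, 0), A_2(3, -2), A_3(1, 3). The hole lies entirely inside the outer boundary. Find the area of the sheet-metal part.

8.5

Outer boundary:
Apply the surveyor's formula: 2A = Σ (x_i·y_{i+1} − x_{i+1}·y_i), indices taken mod 4.
Σ = (-6) + (-9) + (15) + (18) = 18
Area = |Σ|/2 = 9.
Hole:
Σ = (-4) + (11) + (-6) = 1
Area = |Σ|/2 = 0.5.
Net area = 9 − 0.5 = 8.5.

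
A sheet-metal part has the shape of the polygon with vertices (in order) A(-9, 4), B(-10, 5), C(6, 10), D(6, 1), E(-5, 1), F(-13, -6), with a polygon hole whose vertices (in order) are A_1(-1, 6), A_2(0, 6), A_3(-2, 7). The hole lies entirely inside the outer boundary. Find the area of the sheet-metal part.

Outer boundary:
A→B: (-9)(5) − (-10)(4) = -5
B→C: (-10)(10) − (6)(5) = -130
C→D: (6)(1) − (6)(10) = -54
D→E: (6)(1) − (-5)(1) = 11
E→F: (-5)(-6) − (-13)(1) = 43
F→A: (-13)(4) − (-9)(-6) = -106
Σ = -241
Area = |Σ|/2 = 120.5.
Hole:
Apply the shoelace formula: 2A = Σ (x_i·y_{i+1} − x_{i+1}·y_i), indices taken mod 3.
Σ = (-6) + (12) + (-5) = 1
Area = |Σ|/2 = 0.5.
Net area = 120.5 − 0.5 = 120.

120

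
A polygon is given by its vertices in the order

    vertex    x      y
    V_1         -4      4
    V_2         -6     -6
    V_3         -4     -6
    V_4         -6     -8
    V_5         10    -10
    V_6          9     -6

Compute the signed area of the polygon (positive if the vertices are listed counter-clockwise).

119

Σ = (48) + (12) + (-4) + (140) + (30) + (12) = 238
Signed area = Σ/2 = 119 (positive ⇒ counter-clockwise traversal).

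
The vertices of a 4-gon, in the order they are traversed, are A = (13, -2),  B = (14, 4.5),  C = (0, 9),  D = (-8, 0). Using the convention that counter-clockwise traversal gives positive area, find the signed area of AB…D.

Σ = (86.5) + (126) + (72) + (16) = 300.5
Signed area = Σ/2 = 150.25 (positive ⇒ counter-clockwise traversal).

150.25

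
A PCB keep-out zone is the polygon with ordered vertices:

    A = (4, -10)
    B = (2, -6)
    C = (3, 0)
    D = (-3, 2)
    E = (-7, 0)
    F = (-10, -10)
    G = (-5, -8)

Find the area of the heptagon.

Apply Gauss's area formula: 2A = Σ (x_i·y_{i+1} − x_{i+1}·y_i), indices taken mod 7.
A→B: (4)(-6) − (2)(-10) = -4
B→C: (2)(0) − (3)(-6) = 18
C→D: (3)(2) − (-3)(0) = 6
D→E: (-3)(0) − (-7)(2) = 14
E→F: (-7)(-10) − (-10)(0) = 70
F→G: (-10)(-8) − (-5)(-10) = 30
G→A: (-5)(-10) − (4)(-8) = 82
Σ = 216
Area = |Σ|/2 = 108.

108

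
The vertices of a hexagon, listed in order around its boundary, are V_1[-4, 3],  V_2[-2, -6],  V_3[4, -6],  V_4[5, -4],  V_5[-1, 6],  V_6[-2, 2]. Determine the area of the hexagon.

Σ = (30) + (36) + (14) + (26) + (10) + (2) = 118
Area = |Σ|/2 = 59.

59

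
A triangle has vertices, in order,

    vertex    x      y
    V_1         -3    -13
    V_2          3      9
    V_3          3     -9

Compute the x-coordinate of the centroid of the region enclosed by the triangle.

Apply the shoelace (surveyor's) formula. First the cross-terms c_i = x_i·y_{i+1} − x_{i+1}·y_i:
  12, -54, -66  ⇒  2A = -108, A = -54.
Then Σ (x_i + x_{i+1})·c_i = -324, so x̄ = -324 / (6·(-54)) = 1.

1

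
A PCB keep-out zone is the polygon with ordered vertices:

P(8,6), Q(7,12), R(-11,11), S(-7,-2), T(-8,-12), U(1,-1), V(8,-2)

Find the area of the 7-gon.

Apply the surveyor's formula: 2A = Σ (x_i·y_{i+1} − x_{i+1}·y_i), indices taken mod 7.
Σ = (54) + (209) + (99) + (68) + (20) + (6) + (64) = 520
Area = |Σ|/2 = 260.

260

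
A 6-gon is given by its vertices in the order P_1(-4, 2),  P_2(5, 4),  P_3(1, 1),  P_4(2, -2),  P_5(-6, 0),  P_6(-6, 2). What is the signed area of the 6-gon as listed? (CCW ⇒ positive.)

Apply the shoelace (surveyor's) formula: 2A = Σ (x_i·y_{i+1} − x_{i+1}·y_i), indices taken mod 6.
P_1→P_2: (-4)(4) − (5)(2) = -26
P_2→P_3: (5)(1) − (1)(4) = 1
P_3→P_4: (1)(-2) − (2)(1) = -4
P_4→P_5: (2)(0) − (-6)(-2) = -12
P_5→P_6: (-6)(2) − (-6)(0) = -12
P_6→P_1: (-6)(2) − (-4)(2) = -4
Σ = -57
Signed area = Σ/2 = -28.5 (negative ⇒ clockwise traversal).

-28.5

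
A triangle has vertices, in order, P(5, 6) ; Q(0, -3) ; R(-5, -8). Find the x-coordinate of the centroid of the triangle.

Apply the surveyor's formula. First the cross-terms c_i = x_i·y_{i+1} − x_{i+1}·y_i:
  -15, -15, 10  ⇒  2A = -20, A = -10.
Then Σ (x_i + x_{i+1})·c_i = 0, so x̄ = 0 / (6·(-10)) = 0.

0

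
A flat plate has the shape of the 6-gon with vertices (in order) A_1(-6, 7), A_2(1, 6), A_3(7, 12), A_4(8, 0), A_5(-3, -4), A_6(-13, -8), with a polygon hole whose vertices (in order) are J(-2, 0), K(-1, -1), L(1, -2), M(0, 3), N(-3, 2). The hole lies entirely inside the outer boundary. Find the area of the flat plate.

173.5

Outer boundary:
Apply the shoelace (surveyor's) formula: 2A = Σ (x_i·y_{i+1} − x_{i+1}·y_i), indices taken mod 6.
Σ = (-43) + (-30) + (-96) + (-32) + (-28) + (-139) = -368
Area = |Σ|/2 = 184.
Hole:
Σ = (2) + (3) + (3) + (9) + (4) = 21
Area = |Σ|/2 = 10.5.
Net area = 184 − 10.5 = 173.5.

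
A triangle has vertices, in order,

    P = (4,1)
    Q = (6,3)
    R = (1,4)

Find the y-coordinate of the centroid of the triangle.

Apply the shoelace formula. First the cross-terms c_i = x_i·y_{i+1} − x_{i+1}·y_i:
  6, 21, -15  ⇒  2A = 12, A = 6.
Then Σ (y_i + y_{i+1})·c_i = 96, so ȳ = 96 / (6·6) = 8/3.

8/3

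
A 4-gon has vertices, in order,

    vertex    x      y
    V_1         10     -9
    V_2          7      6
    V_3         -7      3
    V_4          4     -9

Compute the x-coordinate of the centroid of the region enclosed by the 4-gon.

898/291

Apply the surveyor's formula. First the cross-terms c_i = x_i·y_{i+1} − x_{i+1}·y_i:
  123, 63, 51, 54  ⇒  2A = 291, A = 145.5.
Then Σ (x_i + x_{i+1})·c_i = 2694, so x̄ = 2694 / (6·145.5) = 898/291.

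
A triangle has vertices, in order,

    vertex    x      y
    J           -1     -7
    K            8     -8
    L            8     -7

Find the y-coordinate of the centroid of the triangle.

Apply Gauss's area formula. First the cross-terms c_i = x_i·y_{i+1} − x_{i+1}·y_i:
  64, 8, -63  ⇒  2A = 9, A = 4.5.
Then Σ (y_i + y_{i+1})·c_i = -198, so ȳ = -198 / (6·4.5) = -22/3.

-22/3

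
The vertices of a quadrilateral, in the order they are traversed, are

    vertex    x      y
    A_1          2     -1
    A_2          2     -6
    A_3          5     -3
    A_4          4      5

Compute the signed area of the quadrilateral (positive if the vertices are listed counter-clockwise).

18.5

Σ = (-10) + (24) + (37) + (-14) = 37
Signed area = Σ/2 = 18.5 (positive ⇒ counter-clockwise traversal).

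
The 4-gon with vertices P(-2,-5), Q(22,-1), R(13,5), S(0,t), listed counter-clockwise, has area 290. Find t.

Write out the shoelace sum; only the two edges meeting at S involve t:
2·Area = [(13·t − 0·5) + (0·(-5) − (-2)·t)] + 235
       = 15·t + 235 = 580
⇒ t = 23.

23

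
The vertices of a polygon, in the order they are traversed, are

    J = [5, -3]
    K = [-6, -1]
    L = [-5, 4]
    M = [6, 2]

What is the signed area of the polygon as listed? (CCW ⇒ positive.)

Apply the shoelace (surveyor's) formula: 2A = Σ (x_i·y_{i+1} − x_{i+1}·y_i), indices taken mod 4.
J→K: (5)(-1) − (-6)(-3) = -23
K→L: (-6)(4) − (-5)(-1) = -29
L→M: (-5)(2) − (6)(4) = -34
M→J: (6)(-3) − (5)(2) = -28
Σ = -114
Signed area = Σ/2 = -57 (negative ⇒ clockwise traversal).

-57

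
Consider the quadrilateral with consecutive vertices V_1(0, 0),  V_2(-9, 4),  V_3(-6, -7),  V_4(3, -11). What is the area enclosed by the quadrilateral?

Apply the shoelace (surveyor's) formula: 2A = Σ (x_i·y_{i+1} − x_{i+1}·y_i), indices taken mod 4.
Cross-terms: 0, 87, 87, 0  ⇒  Σ = 174
Area = |Σ|/2 = 87.

87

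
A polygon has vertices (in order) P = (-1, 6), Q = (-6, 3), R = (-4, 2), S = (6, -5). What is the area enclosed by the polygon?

36

Apply the shoelace formula: 2A = Σ (x_i·y_{i+1} − x_{i+1}·y_i), indices taken mod 4.
Σ = (33) + (0) + (8) + (31) = 72
Area = |Σ|/2 = 36.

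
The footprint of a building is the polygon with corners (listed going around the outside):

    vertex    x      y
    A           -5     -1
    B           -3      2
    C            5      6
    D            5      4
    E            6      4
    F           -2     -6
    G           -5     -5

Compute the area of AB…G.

Apply the shoelace formula: 2A = Σ (x_i·y_{i+1} − x_{i+1}·y_i), indices taken mod 7.
Σ = (-13) + (-28) + (-10) + (-4) + (-28) + (-20) + (-20) = -123
Area = |Σ|/2 = 61.5.

61.5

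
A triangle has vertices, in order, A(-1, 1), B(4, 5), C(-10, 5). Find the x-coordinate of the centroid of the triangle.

Apply the surveyor's formula. First the cross-terms c_i = x_i·y_{i+1} − x_{i+1}·y_i:
  -9, 70, -5  ⇒  2A = 56, A = 28.
Then Σ (x_i + x_{i+1})·c_i = -392, so x̄ = -392 / (6·28) = -7/3.

-7/3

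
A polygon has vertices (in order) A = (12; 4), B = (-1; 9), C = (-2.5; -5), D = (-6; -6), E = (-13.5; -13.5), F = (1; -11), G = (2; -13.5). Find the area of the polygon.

Apply Gauss's area formula: 2A = Σ (x_i·y_{i+1} − x_{i+1}·y_i), indices taken mod 7.
A→B: (12)(9) − (-1)(4) = 112
B→C: (-1)(-5) − (-2.5)(9) = 27.5
C→D: (-2.5)(-6) − (-6)(-5) = -15
D→E: (-6)(-13.5) − (-13.5)(-6) = 0
E→F: (-13.5)(-11) − (1)(-13.5) = 162
F→G: (1)(-13.5) − (2)(-11) = 8.5
G→A: (2)(4) − (12)(-13.5) = 170
Σ = 465
Area = |Σ|/2 = 232.5.

232.5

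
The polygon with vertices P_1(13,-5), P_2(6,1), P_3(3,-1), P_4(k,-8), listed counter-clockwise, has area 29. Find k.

14

Write out the shoelace sum; only the two edges meeting at P_4 involve k:
2·Area = [(3·(-8) − k·(-1)) + (k·(-5) − 13·(-8))] + 34
       = -4·k + 114 = 58
⇒ k = 14.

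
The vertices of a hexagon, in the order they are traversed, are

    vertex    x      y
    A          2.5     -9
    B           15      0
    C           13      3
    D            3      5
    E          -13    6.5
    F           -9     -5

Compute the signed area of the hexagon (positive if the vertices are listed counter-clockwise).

268.75

Apply the surveyor's formula: 2A = Σ (x_i·y_{i+1} − x_{i+1}·y_i), indices taken mod 6.
Σ = (135) + (45) + (56) + (84.5) + (123.5) + (93.5) = 537.5
Signed area = Σ/2 = 268.75 (positive ⇒ counter-clockwise traversal).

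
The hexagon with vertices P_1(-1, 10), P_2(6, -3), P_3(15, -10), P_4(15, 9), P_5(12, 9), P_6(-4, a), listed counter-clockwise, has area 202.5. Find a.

The doubled signed area Σ (x_i y_{i+1} − x_{i+1} y_i) is linear in a.
With a=0 it equals 236; the coefficient of a is 13 (from the two edges through P_6).
So 13·a + 236 = 2·202.5 = 405 ⇒ a = 13.

13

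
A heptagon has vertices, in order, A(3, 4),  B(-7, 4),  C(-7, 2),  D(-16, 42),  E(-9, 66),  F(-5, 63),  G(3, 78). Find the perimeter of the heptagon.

|AB| = √((-10)² + (0)²) = √100 = 10
|BC| = √((0)² + (-2)²) = √4 = 2
|CD| = √((-9)² + (40)²) = √1681 = 41
|DE| = √((7)² + (24)²) = √625 = 25
|EF| = √((4)² + (-3)²) = √25 = 5
|FG| = √((8)² + (15)²) = √289 = 17
|GA| = √((0)² + (-74)²) = √5476 = 74
Perimeter = 10 + 2 + 41 + 25 + 5 + 17 + 74 = 174.

174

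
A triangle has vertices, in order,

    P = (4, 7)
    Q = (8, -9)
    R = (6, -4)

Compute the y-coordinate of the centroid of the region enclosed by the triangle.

Apply the surveyor's formula. First the cross-terms c_i = x_i·y_{i+1} − x_{i+1}·y_i:
  -92, 22, 58  ⇒  2A = -12, A = -6.
Then Σ (y_i + y_{i+1})·c_i = 72, so ȳ = 72 / (6·(-6)) = -2.

-2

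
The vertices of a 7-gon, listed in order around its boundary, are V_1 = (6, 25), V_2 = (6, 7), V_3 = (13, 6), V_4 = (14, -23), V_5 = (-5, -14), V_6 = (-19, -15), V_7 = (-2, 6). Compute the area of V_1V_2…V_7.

639

V_1→V_2: (6)(7) − (6)(25) = -108
V_2→V_3: (6)(6) − (13)(7) = -55
V_3→V_4: (13)(-23) − (14)(6) = -383
V_4→V_5: (14)(-14) − (-5)(-23) = -311
V_5→V_6: (-5)(-15) − (-19)(-14) = -191
V_6→V_7: (-19)(6) − (-2)(-15) = -144
V_7→V_1: (-2)(25) − (6)(6) = -86
Σ = -1278
Area = |Σ|/2 = 639.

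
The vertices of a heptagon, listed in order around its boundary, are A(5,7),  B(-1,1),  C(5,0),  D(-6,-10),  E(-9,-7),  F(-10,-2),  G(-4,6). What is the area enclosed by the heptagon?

134.5

Σ = (12) + (-5) + (-50) + (-48) + (-52) + (-68) + (-58) = -269
Area = |Σ|/2 = 134.5.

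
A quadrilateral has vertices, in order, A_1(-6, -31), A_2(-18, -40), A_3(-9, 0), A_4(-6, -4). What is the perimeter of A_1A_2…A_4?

|A_1A_2| = √((-12)² + (-9)²) = √225 = 15
|A_2A_3| = √((9)² + (40)²) = √1681 = 41
|A_3A_4| = √((3)² + (-4)²) = √25 = 5
|A_4A_1| = √((0)² + (-27)²) = √729 = 27
Perimeter = 15 + 41 + 5 + 27 = 88.

88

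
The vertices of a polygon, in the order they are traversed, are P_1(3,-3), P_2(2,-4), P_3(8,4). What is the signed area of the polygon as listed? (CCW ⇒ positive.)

Apply the shoelace (surveyor's) formula: 2A = Σ (x_i·y_{i+1} − x_{i+1}·y_i), indices taken mod 3.
Σ = (-6) + (40) + (-36) = -2
Signed area = Σ/2 = -1 (negative ⇒ clockwise traversal).

-1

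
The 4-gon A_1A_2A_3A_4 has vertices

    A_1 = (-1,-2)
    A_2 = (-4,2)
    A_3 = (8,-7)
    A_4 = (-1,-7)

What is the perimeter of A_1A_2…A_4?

34

|A_1A_2| = √((-3)² + (4)²) = √25 = 5
|A_2A_3| = √((12)² + (-9)²) = √225 = 15
|A_3A_4| = √((-9)² + (0)²) = √81 = 9
|A_4A_1| = √((0)² + (5)²) = √25 = 5
Perimeter = 5 + 15 + 9 + 5 = 34.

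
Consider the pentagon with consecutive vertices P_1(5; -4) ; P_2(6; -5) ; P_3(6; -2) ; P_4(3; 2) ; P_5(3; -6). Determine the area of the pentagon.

Σ = (-1) + (18) + (18) + (-24) + (18) = 29
Area = |Σ|/2 = 14.5.

14.5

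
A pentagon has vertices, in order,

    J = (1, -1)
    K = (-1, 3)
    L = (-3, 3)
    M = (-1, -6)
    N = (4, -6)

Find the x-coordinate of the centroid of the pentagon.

Apply the shoelace formula. First the cross-terms c_i = x_i·y_{i+1} − x_{i+1}·y_i:
  2, 6, 21, 30, 2  ⇒  2A = 61, A = 30.5.
Then Σ (x_i + x_{i+1})·c_i = -8, so x̄ = -8 / (6·30.5) = -8/183.

-8/183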